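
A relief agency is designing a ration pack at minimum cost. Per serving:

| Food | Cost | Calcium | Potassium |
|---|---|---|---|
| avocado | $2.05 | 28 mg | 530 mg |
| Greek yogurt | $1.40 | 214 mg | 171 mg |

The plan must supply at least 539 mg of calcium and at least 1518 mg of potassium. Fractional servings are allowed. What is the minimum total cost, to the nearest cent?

$7.52

Minimising a linear cost over {calcium ≥ 539, potassium ≥ 1518, servings ≥ 0} — the optimum is at a vertex, using one or two foods.
avocado only: max(539/28, 1518/530) = 19.25 servings → $39.46.
Greek yogurt only: max(539/214, 1518/171) = 8.877 servings → $12.43.
avocado + Greek yogurt with both tight: 2.142 servings and 2.238 servings → $7.52.
The minimum over all feasible corners is $7.52.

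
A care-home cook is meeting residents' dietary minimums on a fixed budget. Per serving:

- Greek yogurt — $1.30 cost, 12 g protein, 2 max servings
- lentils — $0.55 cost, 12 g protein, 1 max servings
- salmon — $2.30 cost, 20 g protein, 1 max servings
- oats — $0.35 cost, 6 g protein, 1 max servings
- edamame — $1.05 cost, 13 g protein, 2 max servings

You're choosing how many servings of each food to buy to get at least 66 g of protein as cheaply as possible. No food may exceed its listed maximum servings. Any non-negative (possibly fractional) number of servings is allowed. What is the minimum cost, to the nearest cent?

$5.38

Cost per g of protein: lentils $0.0458, oats $0.0583, edamame $0.0808, Greek yogurt $0.1083, salmon $0.1150.
Take 1 serving of lentils: +12.0 g protein for $0.55 (total $0.55, still need 54.0 g).
Take 1 serving of oats: +6.0 g protein for $0.35 (total $0.90, still need 48.0 g).
Take 2 servings of edamame: +26.0 g protein for $2.10 (total $3.00, still need 22.0 g).
Take 1.833 servings of Greek yogurt: +22.0 g protein for $2.38 (total $5.38, still need 0.0 g).
Greedy by cheapest-per-g is optimal for a single linear constraint, so the minimum cost is $5.38.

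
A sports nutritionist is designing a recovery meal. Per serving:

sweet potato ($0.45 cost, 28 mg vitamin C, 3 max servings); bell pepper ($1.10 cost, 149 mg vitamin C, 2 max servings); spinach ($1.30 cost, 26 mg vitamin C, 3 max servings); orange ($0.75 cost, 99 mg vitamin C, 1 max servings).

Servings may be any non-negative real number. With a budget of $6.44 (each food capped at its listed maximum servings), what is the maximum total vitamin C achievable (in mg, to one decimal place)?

523.8 mg

Vitamin C per dollar: bell pepper 135.5, orange 132, sweet potato 62.22, spinach 20.
Take 2 servings of bell pepper: spends $2.20, +298.0 mg vitamin C (running total 298.0 mg).
Take 1 serving of orange: spends $0.75, +99.0 mg vitamin C (running total 397.0 mg).
Take 3 servings of sweet potato: spends $1.35, +84.0 mg vitamin C (running total 481.0 mg).
Take 1.646 servings of spinach: spends $2.14, +42.8 mg vitamin C (running total 523.8 mg).
Filling greedily by vitamin C-per-dollar is optimal for one linear limit, giving 523.8 mg.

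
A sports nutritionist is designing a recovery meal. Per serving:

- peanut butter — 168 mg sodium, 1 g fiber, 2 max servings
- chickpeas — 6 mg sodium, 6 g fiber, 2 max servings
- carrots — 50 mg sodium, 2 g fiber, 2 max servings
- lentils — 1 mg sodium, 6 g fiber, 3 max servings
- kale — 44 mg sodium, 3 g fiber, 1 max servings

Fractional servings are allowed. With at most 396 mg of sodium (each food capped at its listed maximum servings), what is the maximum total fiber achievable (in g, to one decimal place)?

38.4 g

Fiber per mg sodium: lentils 6, chickpeas 1, kale 0.06818, carrots 0.04, peanut butter 0.005952.
Take 3 servings of lentils: uses 3 mg sodium, +18.0 g fiber (running total 18.0 g).
Take 2 servings of chickpeas: uses 12 mg sodium, +12.0 g fiber (running total 30.0 g).
Take 1 serving of kale: uses 44 mg sodium, +3.0 g fiber (running total 33.0 g).
Take 2 servings of carrots: uses 100 mg sodium, +4.0 g fiber (running total 37.0 g).
Take 1.411 servings of peanut butter: uses 237 mg sodium, +1.4 g fiber (running total 38.4 g).
Greedy by best ratio exhausts the sodium allowance optimally: 38.4 g.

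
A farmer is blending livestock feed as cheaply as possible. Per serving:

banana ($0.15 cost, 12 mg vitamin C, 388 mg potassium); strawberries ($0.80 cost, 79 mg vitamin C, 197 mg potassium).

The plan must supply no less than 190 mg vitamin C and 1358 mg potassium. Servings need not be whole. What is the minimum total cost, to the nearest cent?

Minimising a linear cost over {vitamin C ≥ 190, potassium ≥ 1358, servings ≥ 0} — the optimum is at a vertex, using one or two foods.
banana only: max(190/12, 1358/388) = 15.83 servings → $2.38.
strawberries only: max(190/79, 1358/197) = 6.893 servings → $5.51.
banana + strawberries with both tight: 2.469 servings and 2.03 servings → $1.99.
So the least-cost plan costs $1.99.

$1.99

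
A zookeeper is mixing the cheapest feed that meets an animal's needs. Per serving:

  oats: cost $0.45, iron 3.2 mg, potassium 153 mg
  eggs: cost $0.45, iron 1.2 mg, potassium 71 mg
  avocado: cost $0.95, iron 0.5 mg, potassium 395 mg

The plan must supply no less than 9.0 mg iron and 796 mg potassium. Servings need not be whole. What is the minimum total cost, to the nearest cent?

$2.13

oats only: max(9.0/3.2, 796/153) = 5.203 servings → $2.34.
eggs only: max(9.0/1.2, 796/71) = 11.21 servings → $5.05.
avocado only: max(9.0/0.5, 796/395) = 18 servings → $17.10.
oats + eggs: the both-tight solution has a negative serving — not a feasible corner.
oats + avocado with both tight: 2.659 servings and 0.9854 servings → $2.13.
eggs + avocado with both tight: 7.2 servings and 0.7211 servings → $3.92.
So the least-cost plan costs $2.13.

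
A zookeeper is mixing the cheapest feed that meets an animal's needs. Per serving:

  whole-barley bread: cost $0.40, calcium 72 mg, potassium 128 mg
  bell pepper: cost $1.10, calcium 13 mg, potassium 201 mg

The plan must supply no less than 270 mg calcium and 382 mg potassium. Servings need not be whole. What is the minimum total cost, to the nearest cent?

$1.50

An LP optimum is at a vertex; with two nutrient constraints at most two foods are used. Check each candidate.
whole-barley bread only: max(270/72, 382/128) = 3.75 servings → $1.50.
bell pepper only: max(270/13, 382/201) = 20.77 servings → $22.85.
whole-barley bread + bell pepper: the both-tight solution has a negative serving — not a feasible corner.
So the least-cost plan costs $1.50.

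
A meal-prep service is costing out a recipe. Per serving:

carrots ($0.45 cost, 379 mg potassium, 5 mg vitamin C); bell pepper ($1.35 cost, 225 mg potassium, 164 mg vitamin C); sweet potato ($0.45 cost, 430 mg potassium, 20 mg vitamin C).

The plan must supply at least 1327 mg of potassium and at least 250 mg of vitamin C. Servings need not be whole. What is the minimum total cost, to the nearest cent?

$2.76

Check every corner: each single food scaled to meet both minima, and each pair solved so both constraints bind.
carrots only: max(1327/379, 250/5) = 50 servings → $22.50.
bell pepper only: max(1327/225, 250/164) = 5.898 servings → $7.96.
sweet potato only: max(1327/430, 250/20) = 12.5 servings → $5.62.
carrots + bell pepper with both tight: 2.644 servings and 1.444 servings → $3.14.
carrots + sweet potato: the both-tight solution has a negative serving — not a feasible corner.
bell pepper + sweet potato with both tight: 1.226 servings and 2.444 servings → $2.76.
So the least-cost plan costs $2.76.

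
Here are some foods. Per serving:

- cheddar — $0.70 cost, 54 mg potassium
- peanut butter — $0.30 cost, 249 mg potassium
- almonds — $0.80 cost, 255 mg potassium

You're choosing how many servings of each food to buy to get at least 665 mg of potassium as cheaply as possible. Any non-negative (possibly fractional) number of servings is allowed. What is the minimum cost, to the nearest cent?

$0.80

Cost per mg of potassium: peanut butter $0.0012, almonds $0.0031, cheddar $0.0130.
With no serving limits, use only peanut butter: 665 mg / 249 mg = 2.671 servings × $0.30 = $0.80.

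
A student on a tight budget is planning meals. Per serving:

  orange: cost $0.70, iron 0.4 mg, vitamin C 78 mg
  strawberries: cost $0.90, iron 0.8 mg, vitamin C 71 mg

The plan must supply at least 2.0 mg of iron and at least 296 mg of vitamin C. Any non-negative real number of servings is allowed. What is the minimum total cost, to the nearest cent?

$2.95

With two linear requirements the optimum uses one or two foods; enumerate the corners.
orange only: max(2.0/0.4, 296/78) = 5 servings → $3.50.
strawberries only: max(2.0/0.8, 296/71) = 4.169 servings → $3.75.
orange + strawberries with both tight: 2.788 servings and 1.106 servings → $2.95.
So the least-cost plan costs $2.95.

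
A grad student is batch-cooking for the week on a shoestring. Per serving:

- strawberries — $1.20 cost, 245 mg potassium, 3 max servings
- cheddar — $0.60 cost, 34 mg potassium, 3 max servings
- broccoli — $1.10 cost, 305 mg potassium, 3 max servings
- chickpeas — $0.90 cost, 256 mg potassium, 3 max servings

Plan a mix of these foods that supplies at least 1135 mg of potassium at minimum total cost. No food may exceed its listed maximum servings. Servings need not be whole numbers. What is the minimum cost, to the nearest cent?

$4.02

Cost per mg of potassium: chickpeas $0.0035, broccoli $0.0036, strawberries $0.0049, cheddar $0.0176.
Take 3 servings of chickpeas: +768.0 mg potassium for $2.70 (total $2.70, still need 367.0 mg).
Take 1.203 servings of broccoli: +367.0 mg potassium for $1.32 (total $4.02, still need 0.0 mg).
Greedy by cheapest-per-mg is optimal for a single linear constraint, so the minimum cost is $4.02.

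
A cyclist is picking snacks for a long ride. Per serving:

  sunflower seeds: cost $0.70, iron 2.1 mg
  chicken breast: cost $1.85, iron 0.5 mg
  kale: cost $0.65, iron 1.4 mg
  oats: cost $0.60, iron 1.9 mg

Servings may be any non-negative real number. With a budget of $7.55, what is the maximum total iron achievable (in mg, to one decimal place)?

Iron per dollar: oats 3.167, sunflower seeds 3, kale 2.154, chicken breast 0.2703.
With no serving limits, spend the whole cost allowance on oats: $7.55 / $0.60 × 1.9 mg = 23.9 mg.

23.9 mg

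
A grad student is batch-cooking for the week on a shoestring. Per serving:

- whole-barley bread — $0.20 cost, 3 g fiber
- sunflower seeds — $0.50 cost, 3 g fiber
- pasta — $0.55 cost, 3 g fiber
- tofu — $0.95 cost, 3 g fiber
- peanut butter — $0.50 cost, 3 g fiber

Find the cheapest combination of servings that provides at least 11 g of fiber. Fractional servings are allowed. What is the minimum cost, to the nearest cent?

$0.73

Cost per g of fiber: whole-barley bread $0.0667, sunflower seeds $0.1667, peanut butter $0.1667, pasta $0.1833, tofu $0.3167.
With no serving limits, use only whole-barley bread: 11 g / 3 g = 3.667 servings × $0.20 = $0.73.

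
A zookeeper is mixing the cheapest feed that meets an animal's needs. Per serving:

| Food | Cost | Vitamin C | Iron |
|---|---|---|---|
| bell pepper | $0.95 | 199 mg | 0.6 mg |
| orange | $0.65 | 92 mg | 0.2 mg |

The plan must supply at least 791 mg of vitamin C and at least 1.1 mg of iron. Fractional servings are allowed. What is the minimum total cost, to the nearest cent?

An LP optimum is at a vertex; with two nutrient constraints at most two foods are used. Check each candidate.
bell pepper only: max(791/199, 1.1/0.6) = 3.975 servings → $3.78.
orange only: max(791/92, 1.1/0.2) = 8.598 servings → $5.59.
bell pepper + orange: intersection lies outside the first quadrant.
The minimum over all feasible corners is $3.78.

$3.78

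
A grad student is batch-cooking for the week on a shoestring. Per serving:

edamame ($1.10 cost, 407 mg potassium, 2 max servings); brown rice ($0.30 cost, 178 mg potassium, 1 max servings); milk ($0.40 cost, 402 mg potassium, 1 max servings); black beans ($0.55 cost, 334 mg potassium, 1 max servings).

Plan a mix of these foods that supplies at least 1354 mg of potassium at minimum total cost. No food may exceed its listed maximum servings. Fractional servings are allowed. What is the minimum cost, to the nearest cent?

Cost per mg of potassium: milk $0.0010, black beans $0.0016, brown rice $0.0017, edamame $0.0027.
Take 1 serving of milk: +402.0 mg potassium for $0.40 (total $0.40, still need 952.0 mg).
Take 1 serving of black beans: +334.0 mg potassium for $0.55 (total $0.95, still need 618.0 mg).
Take 1 serving of brown rice: +178.0 mg potassium for $0.30 (total $1.25, still need 440.0 mg).
Take 1.081 servings of edamame: +440.0 mg potassium for $1.19 (total $2.44, still need 0.0 mg).
Greedy by cheapest-per-mg is optimal for a single linear constraint, so the minimum cost is $2.44.

$2.44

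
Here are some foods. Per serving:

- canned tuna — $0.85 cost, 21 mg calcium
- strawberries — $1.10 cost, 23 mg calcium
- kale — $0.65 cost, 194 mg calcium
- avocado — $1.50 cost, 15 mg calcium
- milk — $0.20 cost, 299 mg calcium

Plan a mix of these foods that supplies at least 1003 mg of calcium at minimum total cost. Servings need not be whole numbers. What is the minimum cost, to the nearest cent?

$0.67

Cost per mg of calcium: milk $0.0007, kale $0.0034, canned tuna $0.0405, strawberries $0.0478, avocado $0.1000.
With no serving limits, use only milk: 1003 mg / 299 mg = 3.355 servings × $0.20 = $0.67.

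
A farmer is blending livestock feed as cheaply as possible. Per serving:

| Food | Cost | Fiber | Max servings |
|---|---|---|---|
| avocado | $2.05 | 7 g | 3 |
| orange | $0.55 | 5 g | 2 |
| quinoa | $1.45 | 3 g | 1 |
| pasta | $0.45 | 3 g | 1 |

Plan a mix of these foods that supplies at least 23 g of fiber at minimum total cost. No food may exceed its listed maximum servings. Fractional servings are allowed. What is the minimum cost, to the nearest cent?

$4.48

Cost per g of fiber: orange $0.1100, pasta $0.1500, avocado $0.2929, quinoa $0.4833.
Take 2 servings of orange: +10.0 g fiber for $1.10 (total $1.10, still need 13.0 g).
Take 1 serving of pasta: +3.0 g fiber for $0.45 (total $1.55, still need 10.0 g).
Take 1.429 servings of avocado: +10.0 g fiber for $2.93 (total $4.48, still need 0.0 g).
Filling from the cheapest source first is optimal under one linear minimum: $4.48.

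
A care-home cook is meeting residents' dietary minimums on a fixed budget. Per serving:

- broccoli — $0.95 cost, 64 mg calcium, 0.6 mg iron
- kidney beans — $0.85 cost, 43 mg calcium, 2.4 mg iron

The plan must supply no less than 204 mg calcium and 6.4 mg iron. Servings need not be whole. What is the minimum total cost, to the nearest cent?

This is a tiny linear program; its minimum lies at a vertex of the feasible set. List the vertices and price them.
broccoli only: max(204/64, 6.4/0.6) = 10.67 servings → $10.13.
kidney beans only: max(204/43, 6.4/2.4) = 4.744 servings → $4.03.
broccoli + kidney beans with both tight: 1.678 servings and 2.247 servings → $3.50.
Cheapest feasible corner: $3.50.

$3.50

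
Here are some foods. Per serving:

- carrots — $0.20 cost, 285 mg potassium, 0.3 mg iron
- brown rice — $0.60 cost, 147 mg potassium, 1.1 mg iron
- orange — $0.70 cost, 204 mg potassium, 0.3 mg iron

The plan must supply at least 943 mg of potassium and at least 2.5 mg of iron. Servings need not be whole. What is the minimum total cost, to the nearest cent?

Check every corner: each single food scaled to meet both minima, and each pair solved so both constraints bind.
carrots only: max(943/285, 2.5/0.3) = 8.333 servings → $1.67.
brown rice only: max(943/147, 2.5/1.1) = 6.415 servings → $3.85.
orange only: max(943/204, 2.5/0.3) = 8.333 servings → $5.83.
carrots + brown rice with both tight: 2.486 servings and 1.595 servings → $1.45.
carrots + orange: the both-tight solution has a negative serving — not a feasible corner.
brown rice + orange with both tight: 1.26 servings and 3.715 servings → $3.36.
Cheapest feasible corner: $1.45.

$1.45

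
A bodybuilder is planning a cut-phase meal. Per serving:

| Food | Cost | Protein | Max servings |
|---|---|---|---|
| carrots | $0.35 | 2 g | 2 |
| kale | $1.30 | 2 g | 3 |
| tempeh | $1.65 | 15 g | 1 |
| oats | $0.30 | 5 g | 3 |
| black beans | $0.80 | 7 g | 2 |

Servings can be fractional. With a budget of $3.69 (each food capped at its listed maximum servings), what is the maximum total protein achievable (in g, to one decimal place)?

40.0 g

Protein per dollar: oats 16.67, tempeh 9.091, black beans 8.75, carrots 5.714, kale 1.538.
Take 3 servings of oats: spends $0.90, +15.0 g protein (running total 15.0 g).
Take 1 serving of tempeh: spends $1.65, +15.0 g protein (running total 30.0 g).
Take 1.425 servings of black beans: spends $1.14, +10.0 g protein (running total 40.0 g).
Greedy by best ratio exhausts the cost allowance optimally: 40.0 g.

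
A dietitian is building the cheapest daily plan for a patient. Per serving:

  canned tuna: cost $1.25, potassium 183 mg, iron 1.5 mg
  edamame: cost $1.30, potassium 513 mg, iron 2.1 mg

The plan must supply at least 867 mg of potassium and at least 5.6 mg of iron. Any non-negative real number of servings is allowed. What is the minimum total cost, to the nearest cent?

For a min-cost LP with two ≥-constraints, a basic feasible solution has at most two positive variables.
canned tuna only: max(867/183, 5.6/1.5) = 4.738 servings → $5.92.
edamame only: max(867/513, 5.6/2.1) = 2.667 servings → $3.47.
canned tuna + edamame with both tight: 2.731 servings and 0.7157 servings → $4.34.
So the least-cost plan costs $3.47.

$3.47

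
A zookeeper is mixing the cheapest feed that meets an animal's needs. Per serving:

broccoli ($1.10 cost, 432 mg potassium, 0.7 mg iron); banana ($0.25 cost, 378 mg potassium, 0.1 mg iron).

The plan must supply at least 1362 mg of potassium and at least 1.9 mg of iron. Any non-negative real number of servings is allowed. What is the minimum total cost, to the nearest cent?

Two binding constraints pin down two serving amounts, so the optimal mix uses at most two foods. The candidates are each food alone (scaled to the tighter of potassium/iron) and each pair with both constraints tight.
broccoli only: max(1362/432, 1.9/0.7) = 3.153 servings → $3.47.
banana only: max(1362/378, 1.9/0.1) = 19 servings → $4.75.
broccoli + banana with both tight: 2.629 servings and 0.5989 servings → $3.04.
Cheapest feasible corner: $3.04.

$3.04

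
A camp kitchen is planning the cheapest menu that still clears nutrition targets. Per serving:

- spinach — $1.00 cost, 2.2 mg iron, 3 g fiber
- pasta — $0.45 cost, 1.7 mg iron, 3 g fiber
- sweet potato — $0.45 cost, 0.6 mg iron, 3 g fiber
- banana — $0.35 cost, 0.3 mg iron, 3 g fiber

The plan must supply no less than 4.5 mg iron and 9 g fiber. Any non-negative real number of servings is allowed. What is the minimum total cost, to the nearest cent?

Check every corner: each single food scaled to meet both minima, and each pair solved so both constraints bind.
spinach only: max(4.5/2.2, 9/3) = 3 servings → $3.00.
pasta only: max(4.5/1.7, 9/3) = 3 servings → $1.35.
sweet potato only: max(4.5/0.6, 9/3) = 7.5 servings → $3.38.
banana only: max(4.5/0.3, 9/3) = 15 servings → $5.25.
spinach + pasta: the both-tight solution has a negative serving — not a feasible corner.
spinach + sweet potato with both tight: 1.688 servings and 1.312 servings → $2.28.
spinach + banana with both tight: 1.895 servings and 1.105 servings → $2.28.
pasta + sweet potato with both tight: 2.455 servings and 0.5455 servings → $1.35.
pasta + banana with both tight: 2.571 servings and 0.4286 servings → $1.31.
sweet potato + banana with both targets exact would need a negative amount; discard.
The minimum over all feasible corners is $1.31.

$1.31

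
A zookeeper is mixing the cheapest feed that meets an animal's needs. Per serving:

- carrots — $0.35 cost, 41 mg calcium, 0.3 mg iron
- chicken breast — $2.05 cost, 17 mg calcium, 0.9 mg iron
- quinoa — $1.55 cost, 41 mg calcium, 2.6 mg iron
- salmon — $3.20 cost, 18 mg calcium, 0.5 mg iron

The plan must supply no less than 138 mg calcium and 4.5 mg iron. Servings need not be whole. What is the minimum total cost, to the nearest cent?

At the optimum either one food covers both requirements or two foods hit both targets exactly; no other combination can be cheaper.
carrots only: max(138/41, 4.5/0.3) = 15 servings → $5.25.
chicken breast only: max(138/17, 4.5/0.9) = 8.118 servings → $16.64.
quinoa only: max(138/41, 4.5/2.6) = 3.366 servings → $5.22.
salmon only: max(138/18, 4.5/0.5) = 9 servings → $28.80.
carrots + chicken breast with both tight: 1.5 servings and 4.5 servings → $9.75.
carrots + quinoa with both tight: 1.848 servings and 1.517 servings → $3.00.
carrots + salmon: the both-tight solution has a negative serving — not a feasible corner.
chicken breast + quinoa: the both-tight solution has a negative serving — not a feasible corner.
chicken breast + salmon with both tight: 1.558 servings and 6.195 servings → $23.02.
quinoa + salmon with both tight: 0.4563 servings and 6.627 servings → $21.91.
So the least-cost plan costs $3.00.

$3.00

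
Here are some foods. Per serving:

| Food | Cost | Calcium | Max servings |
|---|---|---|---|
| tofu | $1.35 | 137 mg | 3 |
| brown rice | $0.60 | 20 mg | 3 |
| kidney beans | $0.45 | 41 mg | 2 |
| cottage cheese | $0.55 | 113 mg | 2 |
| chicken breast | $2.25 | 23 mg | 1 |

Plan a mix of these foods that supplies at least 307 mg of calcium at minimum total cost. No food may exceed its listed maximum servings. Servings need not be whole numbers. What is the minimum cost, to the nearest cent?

Cost per mg of calcium: cottage cheese $0.0049, tofu $0.0099, kidney beans $0.0110, brown rice $0.0300, chicken breast $0.0978.
Take 2 servings of cottage cheese: +226.0 mg calcium for $1.10 (total $1.10, still need 81.0 mg).
Take 0.5912 servings of tofu: +81.0 mg calcium for $0.80 (total $1.90, still need 0.0 mg).
Filling from the cheapest source first is optimal under one linear minimum: $1.90.

$1.90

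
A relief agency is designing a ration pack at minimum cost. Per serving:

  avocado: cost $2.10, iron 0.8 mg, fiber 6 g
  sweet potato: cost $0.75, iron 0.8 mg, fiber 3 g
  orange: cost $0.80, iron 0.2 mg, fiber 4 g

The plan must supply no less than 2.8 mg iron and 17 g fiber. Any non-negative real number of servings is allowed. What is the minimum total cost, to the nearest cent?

For a min-cost LP with two ≥-constraints, a basic feasible solution has at most two positive variables.
avocado only: max(2.8/0.8, 17/6) = 3.5 servings → $7.35.
sweet potato only: max(2.8/0.8, 17/3) = 5.667 servings → $4.25.
orange only: max(2.8/0.2, 17/4) = 14 servings → $11.20.
avocado + sweet potato with both tight: 2.167 servings and 1.333 servings → $5.55.
avocado + orange: intersection lies outside the first quadrant.
sweet potato + orange with both tight: 3 servings and 2 servings → $3.85.
The minimum over all feasible corners is $3.85.

$3.85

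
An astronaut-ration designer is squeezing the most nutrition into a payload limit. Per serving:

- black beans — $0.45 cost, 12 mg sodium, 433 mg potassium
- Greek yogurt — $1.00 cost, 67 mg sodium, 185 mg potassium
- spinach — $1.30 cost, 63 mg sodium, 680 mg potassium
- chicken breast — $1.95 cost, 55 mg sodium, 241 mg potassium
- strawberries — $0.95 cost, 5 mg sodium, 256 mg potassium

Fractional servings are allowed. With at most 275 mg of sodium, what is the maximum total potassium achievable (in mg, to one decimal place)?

Potassium per mg sodium: strawberries 51.2, black beans 36.08, spinach 10.79, chicken breast 4.382, Greek yogurt 2.761.
With no serving limits, spend the whole sodium allowance on strawberries: 275 mg / 5 mg × 256 mg = 14080.0 mg.

14080.0 mg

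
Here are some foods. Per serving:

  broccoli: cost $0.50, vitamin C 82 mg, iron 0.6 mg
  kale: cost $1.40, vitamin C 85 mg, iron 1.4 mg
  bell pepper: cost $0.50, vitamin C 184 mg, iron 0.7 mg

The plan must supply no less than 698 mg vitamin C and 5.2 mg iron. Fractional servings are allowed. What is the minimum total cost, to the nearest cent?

broccoli only: max(698/82, 5.2/0.6) = 8.667 servings → $4.33.
kale only: max(698/85, 5.2/1.4) = 8.212 servings → $11.50.
bell pepper only: max(698/184, 5.2/0.7) = 7.429 servings → $3.71.
broccoli + kale with both tight: 8.389 servings and 0.1191 servings → $4.36.
broccoli + bell pepper: the both-tight solution has a negative serving — not a feasible corner.
kale + bell pepper with both tight: 2.363 servings and 2.702 servings → $4.66.
The minimum over all feasible corners is $3.71.

$3.71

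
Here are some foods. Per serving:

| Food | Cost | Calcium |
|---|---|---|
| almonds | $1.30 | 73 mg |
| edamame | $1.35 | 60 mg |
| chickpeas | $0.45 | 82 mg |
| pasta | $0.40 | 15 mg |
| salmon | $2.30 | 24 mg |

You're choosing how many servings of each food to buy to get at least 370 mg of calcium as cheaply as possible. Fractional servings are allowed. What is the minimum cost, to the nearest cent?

$2.03

Cost per mg of calcium: chickpeas $0.0055, almonds $0.0178, edamame $0.0225, pasta $0.0267, salmon $0.0958.
With no serving limits, use only chickpeas: 370 mg / 82 mg = 4.512 servings × $0.45 = $2.03.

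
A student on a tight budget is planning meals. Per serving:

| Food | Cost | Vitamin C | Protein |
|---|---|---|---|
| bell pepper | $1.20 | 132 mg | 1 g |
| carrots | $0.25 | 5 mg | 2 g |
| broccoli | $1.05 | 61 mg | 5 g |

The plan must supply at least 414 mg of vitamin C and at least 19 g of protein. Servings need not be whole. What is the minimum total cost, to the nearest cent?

$5.42

bell pepper only: max(414/132, 19/1) = 19 servings → $22.80.
carrots only: max(414/5, 19/2) = 82.8 servings → $20.70.
broccoli only: max(414/61, 19/5) = 6.787 servings → $7.13.
bell pepper + carrots with both tight: 2.83 servings and 8.085 servings → $5.42.
bell pepper + broccoli with both tight: 1.521 servings and 3.496 servings → $5.50.
carrots + broccoli with both targets exact would need a negative amount; discard.
The minimum over all feasible corners is $5.42.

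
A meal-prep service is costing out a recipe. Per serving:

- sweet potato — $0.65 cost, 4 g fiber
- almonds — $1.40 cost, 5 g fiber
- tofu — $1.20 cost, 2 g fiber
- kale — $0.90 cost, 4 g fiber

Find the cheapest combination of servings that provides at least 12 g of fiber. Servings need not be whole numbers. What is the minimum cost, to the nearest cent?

Cost per g of fiber: sweet potato $0.1625, kale $0.2250, almonds $0.2800, tofu $0.6000.
With no serving limits, use only sweet potato: 12 g / 4 g = 3 servings × $0.65 = $1.95.

$1.95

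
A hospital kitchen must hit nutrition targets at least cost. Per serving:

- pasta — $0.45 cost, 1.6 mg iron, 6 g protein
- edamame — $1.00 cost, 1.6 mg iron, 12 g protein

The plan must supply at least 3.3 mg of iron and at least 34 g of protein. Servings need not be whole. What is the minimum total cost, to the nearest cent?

$2.55

At the optimum either one food covers both requirements or two foods hit both targets exactly; no other combination can be cheaper.
pasta only: max(3.3/1.6, 34/6) = 5.667 servings → $2.55.
edamame only: max(3.3/1.6, 34/12) = 2.833 servings → $2.83.
pasta + edamame: intersection lies outside the first quadrant.
Cheapest feasible corner: $2.55.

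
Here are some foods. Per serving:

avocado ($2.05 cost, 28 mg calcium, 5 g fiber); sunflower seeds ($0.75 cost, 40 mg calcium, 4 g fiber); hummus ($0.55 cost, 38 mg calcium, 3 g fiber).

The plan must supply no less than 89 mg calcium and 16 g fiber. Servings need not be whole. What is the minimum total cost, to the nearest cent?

$2.93

At the optimum either one food covers both requirements or two foods hit both targets exactly; no other combination can be cheaper.
avocado only: max(89/28, 16/5) = 3.2 servings → $6.56.
sunflower seeds only: max(89/40, 16/4) = 4 servings → $3.00.
hummus only: max(89/38, 16/3) = 5.333 servings → $2.93.
avocado + sunflower seeds: the both-tight solution has a negative serving — not a feasible corner.
avocado + hummus: the both-tight solution has a negative serving — not a feasible corner.
sunflower seeds + hummus: the both-tight solution has a negative serving — not a feasible corner.
The minimum over all feasible corners is $2.93.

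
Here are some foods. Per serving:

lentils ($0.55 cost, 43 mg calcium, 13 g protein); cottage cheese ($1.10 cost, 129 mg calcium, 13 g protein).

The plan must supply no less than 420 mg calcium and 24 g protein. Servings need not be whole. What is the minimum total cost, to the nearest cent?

lentils only: max(420/43, 24/13) = 9.767 servings → $5.37.
cottage cheese only: max(420/129, 24/13) = 3.256 servings → $3.58.
lentils + cottage cheese: the both-tight solution has a negative serving — not a feasible corner.
So the least-cost plan costs $3.58.

$3.58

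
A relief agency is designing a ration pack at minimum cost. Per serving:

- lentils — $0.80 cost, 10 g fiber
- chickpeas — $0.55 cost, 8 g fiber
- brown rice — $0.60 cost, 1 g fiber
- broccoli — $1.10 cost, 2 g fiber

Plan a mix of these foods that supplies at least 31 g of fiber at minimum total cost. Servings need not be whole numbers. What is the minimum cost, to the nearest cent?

$2.13

Cost per g of fiber: chickpeas $0.0688, lentils $0.0800, broccoli $0.5500, brown rice $0.6000.
With no serving limits, use only chickpeas: 31 g / 8 g = 3.875 servings × $0.55 = $2.13.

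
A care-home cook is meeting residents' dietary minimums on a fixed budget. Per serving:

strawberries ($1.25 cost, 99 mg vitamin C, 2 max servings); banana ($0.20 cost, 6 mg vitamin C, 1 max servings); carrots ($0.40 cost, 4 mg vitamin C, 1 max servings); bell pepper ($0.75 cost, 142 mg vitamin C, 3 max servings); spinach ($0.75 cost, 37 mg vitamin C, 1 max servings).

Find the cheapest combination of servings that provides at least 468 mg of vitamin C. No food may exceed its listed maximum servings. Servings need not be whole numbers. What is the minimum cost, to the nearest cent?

Cost per mg of vitamin C: bell pepper $0.0053, strawberries $0.0126, spinach $0.0203, banana $0.0333, carrots $0.1000.
Take 3 servings of bell pepper: +426.0 mg vitamin C for $2.25 (total $2.25, still need 42.0 mg).
Take 0.4242 servings of strawberries: +42.0 mg vitamin C for $0.53 (total $2.78, still need 0.0 mg).
Greedy by cheapest-per-mg is optimal for a single linear constraint, so the minimum cost is $2.78.

$2.78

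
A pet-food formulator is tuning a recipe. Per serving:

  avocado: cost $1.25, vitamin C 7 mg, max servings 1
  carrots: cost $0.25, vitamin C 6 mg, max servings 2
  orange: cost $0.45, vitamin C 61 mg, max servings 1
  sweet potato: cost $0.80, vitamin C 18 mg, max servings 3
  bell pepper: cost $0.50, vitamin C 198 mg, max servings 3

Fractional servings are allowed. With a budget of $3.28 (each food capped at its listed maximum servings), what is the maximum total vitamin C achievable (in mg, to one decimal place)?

685.7 mg

Vitamin C per dollar: bell pepper 396, orange 135.6, carrots 24, sweet potato 22.5, avocado 5.6.
Take 3 servings of bell pepper: spends $1.50, +594.0 mg vitamin C (running total 594.0 mg).
Take 1 serving of orange: spends $0.45, +61.0 mg vitamin C (running total 655.0 mg).
Take 2 servings of carrots: spends $0.50, +12.0 mg vitamin C (running total 667.0 mg).
Take 1.038 servings of sweet potato: spends $0.83, +18.7 mg vitamin C (running total 685.7 mg).
Filling greedily by vitamin C-per-dollar is optimal for one linear limit, giving 685.7 mg.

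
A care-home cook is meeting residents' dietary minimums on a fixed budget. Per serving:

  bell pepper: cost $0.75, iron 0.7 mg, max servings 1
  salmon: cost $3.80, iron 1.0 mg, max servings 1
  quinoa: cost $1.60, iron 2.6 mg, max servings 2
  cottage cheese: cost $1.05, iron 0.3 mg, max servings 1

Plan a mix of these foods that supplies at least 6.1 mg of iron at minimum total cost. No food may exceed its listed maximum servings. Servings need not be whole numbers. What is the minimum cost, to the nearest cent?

Cost per mg of iron: quinoa $0.6154, bell pepper $1.0714, cottage cheese $3.5000, salmon $3.8000.
Take 2 servings of quinoa: +5.2 mg iron for $3.20 (total $3.20, still need 0.9 mg).
Take 1 serving of bell pepper: +0.7 mg iron for $0.75 (total $3.95, still need 0.2 mg).
Take 0.6667 servings of cottage cheese: +0.2 mg iron for $0.70 (total $4.65, still need 0.0 mg).
Filling from the cheapest source first is optimal under one linear minimum: $4.65.

$4.65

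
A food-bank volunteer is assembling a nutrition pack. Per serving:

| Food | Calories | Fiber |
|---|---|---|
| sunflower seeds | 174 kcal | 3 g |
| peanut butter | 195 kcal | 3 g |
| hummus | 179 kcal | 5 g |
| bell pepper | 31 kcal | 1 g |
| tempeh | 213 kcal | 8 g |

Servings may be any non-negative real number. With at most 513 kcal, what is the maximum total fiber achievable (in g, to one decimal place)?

Fiber per kcal: tempeh 0.03756, bell pepper 0.03226, hummus 0.02793, sunflower seeds 0.01724, peanut butter 0.01538.
With no serving limits, spend the whole calories allowance on tempeh: 513 kcal / 213 kcal × 8 g = 19.3 g.

19.3 g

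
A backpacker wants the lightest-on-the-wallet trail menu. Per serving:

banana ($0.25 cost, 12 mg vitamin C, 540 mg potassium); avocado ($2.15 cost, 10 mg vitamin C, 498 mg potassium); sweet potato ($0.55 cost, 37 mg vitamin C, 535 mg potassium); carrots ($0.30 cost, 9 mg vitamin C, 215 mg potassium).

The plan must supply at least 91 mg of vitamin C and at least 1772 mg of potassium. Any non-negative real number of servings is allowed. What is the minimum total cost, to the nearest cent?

The cheapest plan sits at a corner of the feasible region — with two constraints it uses at most two foods.
banana only: max(91/12, 1772/540) = 7.583 servings → $1.90.
avocado only: max(91/10, 1772/498) = 9.1 servings → $19.57.
sweet potato only: max(91/37, 1772/535) = 3.312 servings → $1.82.
carrots only: max(91/9, 1772/215) = 10.11 servings → $3.03.
banana + avocado: intersection lies outside the first quadrant.
banana + sweet potato with both tight: 1.245 servings and 2.056 servings → $1.44.
banana + carrots: intersection lies outside the first quadrant.
avocado + sweet potato with both tight: 1.291 servings and 2.111 servings → $3.94.
avocado + carrots: intersection lies outside the first quadrant.
sweet potato + carrots with both tight: 1.152 servings and 5.375 servings → $2.25.
Cheapest feasible corner: $1.44.

$1.44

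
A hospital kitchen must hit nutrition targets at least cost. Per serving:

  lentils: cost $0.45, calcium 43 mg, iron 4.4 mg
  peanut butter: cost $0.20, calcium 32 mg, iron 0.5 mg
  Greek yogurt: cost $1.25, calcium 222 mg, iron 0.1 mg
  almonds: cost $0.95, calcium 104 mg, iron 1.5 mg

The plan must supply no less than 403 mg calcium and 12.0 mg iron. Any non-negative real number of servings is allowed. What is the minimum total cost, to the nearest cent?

Minimising a linear cost over {calcium ≥ 403, iron ≥ 12.0, servings ≥ 0} — the optimum is at a vertex, using one or two foods.
lentils only: max(403/43, 12.0/4.4) = 9.372 servings → $4.22.
peanut butter only: max(403/32, 12.0/0.5) = 24 servings → $4.80.
Greek yogurt only: max(403/222, 12.0/0.1) = 120 servings → $150.00.
almonds only: max(403/104, 12.0/1.5) = 8 servings → $7.60.
lentils + peanut butter with both tight: 1.53 servings and 10.54 servings → $2.80.
lentils + Greek yogurt with both tight: 2.698 servings and 1.293 servings → $2.83.
lentils + almonds with both tight: 1.637 servings and 3.198 servings → $3.77.
peanut butter + Greek yogurt: the both-tight solution has a negative serving — not a feasible corner.
peanut butter + almonds with both targets exact would need a negative amount; discard.
Greek yogurt + almonds with both targets exact would need a negative amount; discard.
The minimum over all feasible corners is $2.80.

$2.80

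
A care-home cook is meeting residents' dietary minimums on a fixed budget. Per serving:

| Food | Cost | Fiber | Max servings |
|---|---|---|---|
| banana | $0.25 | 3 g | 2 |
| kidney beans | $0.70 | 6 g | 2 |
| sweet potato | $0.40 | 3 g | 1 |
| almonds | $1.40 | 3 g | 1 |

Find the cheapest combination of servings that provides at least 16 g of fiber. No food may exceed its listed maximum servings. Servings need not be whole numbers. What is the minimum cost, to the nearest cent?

Cost per g of fiber: banana $0.0833, kidney beans $0.1167, sweet potato $0.1333, almonds $0.4667.
Take 2 servings of banana: +6.0 g fiber for $0.50 (total $0.50, still need 10.0 g).
Take 1.667 servings of kidney beans: +10.0 g fiber for $1.17 (total $1.67, still need 0.0 g).
Greedy by cheapest-per-g is optimal for a single linear constraint, so the minimum cost is $1.67.

$1.67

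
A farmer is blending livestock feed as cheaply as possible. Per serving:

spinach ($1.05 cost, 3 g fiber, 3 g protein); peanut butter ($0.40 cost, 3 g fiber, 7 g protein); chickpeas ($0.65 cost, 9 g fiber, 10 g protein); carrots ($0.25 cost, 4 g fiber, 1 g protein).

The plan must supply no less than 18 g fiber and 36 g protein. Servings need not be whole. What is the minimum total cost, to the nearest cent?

Minimising a linear cost over {fiber ≥ 18, protein ≥ 36, servings ≥ 0} — the optimum is at a vertex, using one or two foods.
spinach only: max(18/3, 36/3) = 12 servings → $12.60.
peanut butter only: max(18/3, 36/7) = 6 servings → $2.40.
chickpeas only: max(18/9, 36/10) = 3.6 servings → $2.34.
carrots only: max(18/4, 36/1) = 36 servings → $9.00.
spinach + peanut butter with both tight: 1.5 servings and 4.5 servings → $3.38.
spinach + chickpeas: the both-tight solution has a negative serving — not a feasible corner.
spinach + carrots with both targets exact would need a negative amount; discard.
peanut butter + chickpeas with both tight: 4.364 servings and 0.5455 servings → $2.10.
peanut butter + carrots with both tight: 5.04 servings and 0.72 servings → $2.20.
chickpeas + carrots with both targets exact would need a negative amount; discard.
Cheapest feasible corner: $2.10.

$2.10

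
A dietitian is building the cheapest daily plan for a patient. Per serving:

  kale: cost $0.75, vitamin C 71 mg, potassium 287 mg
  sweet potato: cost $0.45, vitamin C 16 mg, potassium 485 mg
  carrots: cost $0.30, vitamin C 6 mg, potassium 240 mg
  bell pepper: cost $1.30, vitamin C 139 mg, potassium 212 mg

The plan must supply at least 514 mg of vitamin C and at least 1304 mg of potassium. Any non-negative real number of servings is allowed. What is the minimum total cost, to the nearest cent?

$5.06

Check every corner: each single food scaled to meet both minima, and each pair solved so both constraints bind.
kale only: max(514/71, 1304/287) = 7.239 servings → $5.43.
sweet potato only: max(514/16, 1304/485) = 32.12 servings → $14.46.
carrots only: max(514/6, 1304/240) = 85.67 servings → $25.70.
bell pepper only: max(514/139, 1304/212) = 6.151 servings → $8.00.
kale + sweet potato: intersection lies outside the first quadrant.
kale + carrots: intersection lies outside the first quadrant.
kale + bell pepper with both tight: 2.91 servings and 2.211 servings → $5.06.
sweet potato + carrots: intersection lies outside the first quadrant.
sweet potato + bell pepper with both tight: 1.129 servings and 3.568 servings → $5.15.
carrots + bell pepper with both tight: 2.253 servings and 3.601 servings → $5.36.
Cheapest feasible corner: $5.06.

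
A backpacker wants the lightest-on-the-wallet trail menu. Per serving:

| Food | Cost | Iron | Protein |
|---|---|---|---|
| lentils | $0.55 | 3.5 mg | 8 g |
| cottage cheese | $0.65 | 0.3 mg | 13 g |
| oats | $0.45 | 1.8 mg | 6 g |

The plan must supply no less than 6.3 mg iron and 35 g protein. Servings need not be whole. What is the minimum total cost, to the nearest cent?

$2.00

An LP optimum is at a vertex; with two nutrient constraints at most two foods are used. Check each candidate.
lentils only: max(6.3/3.5, 35/8) = 4.375 servings → $2.41.
cottage cheese only: max(6.3/0.3, 35/13) = 21 servings → $13.65.
oats only: max(6.3/1.8, 35/6) = 5.833 servings → $2.62.
lentils + cottage cheese with both tight: 1.657 servings and 1.673 servings → $2.00.
lentils + oats with both targets exact would need a negative amount; discard.
cottage cheese + oats with both tight: 1.167 servings and 3.306 servings → $2.25.
Cheapest feasible corner: $2.00.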